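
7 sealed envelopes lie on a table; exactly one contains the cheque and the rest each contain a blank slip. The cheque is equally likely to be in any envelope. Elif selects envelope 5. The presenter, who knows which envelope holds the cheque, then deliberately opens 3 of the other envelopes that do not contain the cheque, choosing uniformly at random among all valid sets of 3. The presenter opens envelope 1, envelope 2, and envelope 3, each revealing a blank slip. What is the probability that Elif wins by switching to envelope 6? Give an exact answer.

2/7

Consider each possible location of the cheque in turn.
If it is in any of envelopes 1, 2, and 3 (prior 1/7 each): that envelope was opened and seen not to hold the prize — ruled out; weight (1/7)·0 = 0 each.
If it is in any of envelopes 4, 6, and 7 (prior 1/7 each): the presenter has 10 equally likely choices, so probability 1/10; weight (1/7)·(1/10) = 1/70 each.
If it is in envelope 5 (prior 1/7): the presenter has 20 equally likely choices, so probability 1/20; weight (1/7)·(1/20) = 1/140.
The weights sum to 1/20.
So P(the cheque in envelope 6 | the presenter opened envelope 1, envelope 2, and envelope 3) = (1/70) / (1/20) = 2/7.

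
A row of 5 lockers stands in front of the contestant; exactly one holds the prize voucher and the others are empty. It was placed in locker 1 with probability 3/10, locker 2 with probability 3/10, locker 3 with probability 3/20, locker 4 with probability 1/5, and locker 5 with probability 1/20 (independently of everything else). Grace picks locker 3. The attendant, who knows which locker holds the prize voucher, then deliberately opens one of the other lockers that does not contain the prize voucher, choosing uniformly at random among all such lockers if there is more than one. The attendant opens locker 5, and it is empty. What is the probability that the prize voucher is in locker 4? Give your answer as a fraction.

Condition on the true location of the prize voucher.
If it is in either of lockers 1 and 2 (prior 3/10 each): the attendant has 3 equally likely choices, so probability 1/3; weight (3/10)·(1/3) = 1/10 each.
If it is in locker 3 (prior 3/20): the attendant has 4 equally likely choices, so probability 1/4; weight (3/20)·(1/4) = 3/80.
If it is in locker 4 (prior 1/5): the attendant has 3 equally likely choices, so probability 1/3; weight (1/5)·(1/3) = 1/15.
If it is in locker 5 (prior 1/20): the attendant opened locker 5, so this case is ruled out; weight (1/20)·0 = 0.
The weights sum to 73/240.
So P(the prize voucher in locker 4 | the attendant opened locker 5) = (1/15) / (73/240) = 16/73.

16/73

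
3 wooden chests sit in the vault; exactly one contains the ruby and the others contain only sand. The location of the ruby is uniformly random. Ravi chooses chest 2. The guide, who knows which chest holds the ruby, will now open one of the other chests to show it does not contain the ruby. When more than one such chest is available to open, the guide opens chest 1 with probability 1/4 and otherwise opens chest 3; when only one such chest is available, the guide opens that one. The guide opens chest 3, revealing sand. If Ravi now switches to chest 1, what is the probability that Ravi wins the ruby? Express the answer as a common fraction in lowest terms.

Consider each possible location of the ruby in turn.
If it is in chest 1 (prior 1/3): only chest 3 is available, probability 1; weight (1/3)·1 = 1/3.
If it is in chest 2 (prior 1/3): chest 1 is available but not opened, probability 3/4; weight (1/3)·(3/4) = 1/4.
If it is in chest 3 (prior 1/3): the guide opened chest 3, so this case is ruled out; weight (1/3)·0 = 0.
The weights sum to 7/12.
So P(the ruby in chest 1 | the guide opened chest 3) = (1/3) / (7/12) = 4/7.

4/7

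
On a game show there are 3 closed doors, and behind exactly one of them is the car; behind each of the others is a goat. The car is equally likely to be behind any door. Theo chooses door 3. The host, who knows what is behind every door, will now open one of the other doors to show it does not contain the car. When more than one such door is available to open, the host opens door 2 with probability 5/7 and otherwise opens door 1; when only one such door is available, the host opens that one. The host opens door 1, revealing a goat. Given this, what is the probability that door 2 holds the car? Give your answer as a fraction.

7/9

Condition on the true location of the car.
If it is behind door 1 (prior 1/3): the host opened door 1, so this case is ruled out; weight (1/3)·0 = 0.
If it is behind door 2 (prior 1/3): only door 1 is available, probability 1; weight (1/3)·1 = 1/3.
If it is behind door 3 (prior 1/3): door 2 is available but not opened, probability 2/7; weight (1/3)·(2/7) = 2/21.
The weights sum to 3/7.
So P(the car behind door 2 | the host opened door 1) = (1/3) / (3/7) = 7/9.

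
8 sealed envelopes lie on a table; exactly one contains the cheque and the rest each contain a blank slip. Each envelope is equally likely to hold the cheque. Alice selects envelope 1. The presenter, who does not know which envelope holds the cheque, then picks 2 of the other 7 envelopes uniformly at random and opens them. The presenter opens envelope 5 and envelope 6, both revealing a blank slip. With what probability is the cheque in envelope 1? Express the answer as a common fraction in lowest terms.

Because the presenter chose which envelopes to open without knowing where the cheque is, the choice is independent of the prize location. Learning that none of the 2 opened envelopes holds the cheque simply rules out those 2 locations and leaves the remaining 6 envelopes still equally likely by symmetry.
So P(the cheque in envelope 1) = 1/6.

1/6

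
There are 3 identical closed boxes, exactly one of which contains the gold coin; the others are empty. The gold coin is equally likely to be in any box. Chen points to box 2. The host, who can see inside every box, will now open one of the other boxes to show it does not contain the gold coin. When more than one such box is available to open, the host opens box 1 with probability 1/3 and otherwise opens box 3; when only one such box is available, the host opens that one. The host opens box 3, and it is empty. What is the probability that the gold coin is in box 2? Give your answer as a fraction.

2/5

Apply Bayes' rule, conditioning on where the gold coin actually is.
If it is in box 1 (prior 1/3): only box 3 is available, probability 1; weight (1/3)·1 = 1/3.
If it is in box 2 (prior 1/3): box 1 is available but not opened, probability 2/3; weight (1/3)·(2/3) = 2/9.
If it is in box 3 (prior 1/3): the host opened box 3, so this case is ruled out; weight (1/3)·0 = 0.
The weights sum to 5/9.
So P(the gold coin in box 2 | the host opened box 3) = (2/9) / (5/9) = 2/5.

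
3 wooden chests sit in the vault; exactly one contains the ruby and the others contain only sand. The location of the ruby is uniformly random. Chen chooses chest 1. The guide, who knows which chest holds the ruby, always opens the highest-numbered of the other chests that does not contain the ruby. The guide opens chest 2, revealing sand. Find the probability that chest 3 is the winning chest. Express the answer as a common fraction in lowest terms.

Condition on the true location of the ruby.
If it is in chest 1 (prior 1/3): the guide would have opened chest 3 instead, probability 0; weight (1/3)·0 = 0.
If it is in chest 2 (prior 1/3): the guide opened chest 2, so this case is ruled out; weight (1/3)·0 = 0.
If it is in chest 3 (prior 1/3): chest 2 is the highest-numbered option available, probability 1; weight (1/3)·1 = 1/3.
The weights sum to 1/3.
So P(the ruby in chest 3 | the guide opened chest 2) = (1/3) / (1/3) = 1.

1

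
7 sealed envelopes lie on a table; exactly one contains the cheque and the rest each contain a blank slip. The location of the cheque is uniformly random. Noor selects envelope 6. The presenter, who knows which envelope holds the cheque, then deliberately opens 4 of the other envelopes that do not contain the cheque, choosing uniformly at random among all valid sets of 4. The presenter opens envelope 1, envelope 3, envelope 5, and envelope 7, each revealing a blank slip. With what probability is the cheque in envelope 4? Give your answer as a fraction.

Condition on the true location of the cheque.
If it is in any of envelopes 1, 3, 5, and 7 (prior 1/7 each): that envelope was opened and seen not to hold the prize — ruled out; weight (1/7)·0 = 0 each.
If it is in either of envelopes 2 and 4 (prior 1/7 each): the presenter has 5 equally likely choices, so probability 1/5; weight (1/7)·(1/5) = 1/35 each.
If it is in envelope 6 (prior 1/7): the presenter has 15 equally likely choices, so probability 1/15; weight (1/7)·(1/15) = 1/105.
The weights sum to 1/15.
So P(the cheque in envelope 4 | the presenter opened envelope 1, envelope 3, envelope 5, and envelope 7) = (1/35) / (1/15) = 3/7.

3/7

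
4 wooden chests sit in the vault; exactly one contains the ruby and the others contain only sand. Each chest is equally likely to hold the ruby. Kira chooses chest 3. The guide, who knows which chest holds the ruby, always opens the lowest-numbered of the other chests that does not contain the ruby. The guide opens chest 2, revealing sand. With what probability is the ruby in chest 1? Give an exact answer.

Condition on the true location of the ruby.
If it is in chest 1 (prior 1/4): chest 2 is the lowest-numbered option available, probability 1; weight (1/4)·1 = 1/4.
If it is in chest 2 (prior 1/4): the guide opened chest 2, so this case is ruled out; weight (1/4)·0 = 0.
If it is in either of chests 3 and 4 (prior 1/4 each): the guide would have opened chest 1 instead, probability 0; weight (1/4)·0 = 0 each.
The weights sum to 1/4.
So P(the ruby in chest 1 | the guide opened chest 2) = (1/4) / (1/4) = 1.

1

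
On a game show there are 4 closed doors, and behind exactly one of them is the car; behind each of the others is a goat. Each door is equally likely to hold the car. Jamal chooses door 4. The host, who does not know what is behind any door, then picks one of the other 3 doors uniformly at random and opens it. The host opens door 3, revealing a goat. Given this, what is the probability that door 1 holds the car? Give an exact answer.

1/3

Condition on the true location of the car.
If it is behind any of doors 1, 2, and 4 (prior 1/4 each): the host picks door 3 with probability 1/3 regardless, and it is not the prize; weight (1/4)·(1/3) = 1/12 each.
If it is behind door 3 (prior 1/4): the host opened door 3, so this case is ruled out; weight (1/4)·0 = 0.
The weights sum to 1/4.
So P(the car behind door 1 | the host opened door 3) = (1/12) / (1/4) = 1/3.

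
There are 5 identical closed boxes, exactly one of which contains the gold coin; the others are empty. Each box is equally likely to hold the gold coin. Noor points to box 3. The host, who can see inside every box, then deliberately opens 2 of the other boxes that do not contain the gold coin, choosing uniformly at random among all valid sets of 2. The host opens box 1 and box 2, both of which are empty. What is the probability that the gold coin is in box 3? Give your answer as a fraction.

1/5

Condition on the true location of the gold coin.
If it is in either of boxes 1 and 2 (prior 1/5 each): that box was opened and seen not to hold the prize — ruled out; weight (1/5)·0 = 0 each.
If it is in box 3 (prior 1/5): the host has 6 equally likely choices, so probability 1/6; weight (1/5)·(1/6) = 1/30.
If it is in either of boxes 4 and 5 (prior 1/5 each): the host has 3 equally likely choices, so probability 1/3; weight (1/5)·(1/3) = 1/15 each.
The weights sum to 1/6.
So P(the gold coin in box 3 | the host opened box 1 and box 2) = (1/30) / (1/6) = 1/5.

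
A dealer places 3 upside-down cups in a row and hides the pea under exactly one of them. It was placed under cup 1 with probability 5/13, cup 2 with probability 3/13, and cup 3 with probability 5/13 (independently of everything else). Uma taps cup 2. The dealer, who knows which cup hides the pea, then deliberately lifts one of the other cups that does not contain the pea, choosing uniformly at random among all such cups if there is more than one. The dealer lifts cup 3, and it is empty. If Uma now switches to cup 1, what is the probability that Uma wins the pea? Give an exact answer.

Apply Bayes' rule, conditioning on where the pea actually is.
If it is under cup 1 (prior 5/13): the dealer has no choice, probability 1; weight (5/13)·1 = 5/13.
If it is under cup 2 (prior 3/13): the dealer has 2 equally likely choices, so probability 1/2; weight (3/13)·(1/2) = 3/26.
If it is under cup 3 (prior 5/13): the dealer opened cup 3, so this case is ruled out; weight (5/13)·0 = 0.
The weights sum to 1/2.
So P(the pea under cup 1 | the dealer opened cup 3) = (5/13) / (1/2) = 10/13.

10/13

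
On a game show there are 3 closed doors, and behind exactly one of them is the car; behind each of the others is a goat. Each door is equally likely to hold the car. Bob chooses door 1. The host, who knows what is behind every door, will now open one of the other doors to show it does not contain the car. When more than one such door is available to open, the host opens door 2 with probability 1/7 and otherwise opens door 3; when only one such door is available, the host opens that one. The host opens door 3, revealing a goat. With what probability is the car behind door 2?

7/13

Consider each possible location of the car in turn.
If it is behind door 1 (prior 1/3): door 2 is available but not opened, probability 6/7; weight (1/3)·(6/7) = 2/7.
If it is behind door 2 (prior 1/3): only door 3 is available, probability 1; weight (1/3)·1 = 1/3.
If it is behind door 3 (prior 1/3): the host opened door 3, so this case is ruled out; weight (1/3)·0 = 0.
The weights sum to 13/21.
So P(the car behind door 2 | the host opened door 3) = (1/3) / (13/21) = 7/13.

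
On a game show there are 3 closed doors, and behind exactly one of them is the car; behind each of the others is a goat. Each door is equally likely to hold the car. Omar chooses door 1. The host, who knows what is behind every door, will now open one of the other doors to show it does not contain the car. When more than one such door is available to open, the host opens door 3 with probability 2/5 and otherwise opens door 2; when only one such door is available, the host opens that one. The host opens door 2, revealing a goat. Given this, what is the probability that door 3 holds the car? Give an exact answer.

Condition on the true location of the car.
If it is behind door 1 (prior 1/3): door 3 is available but not opened, probability 3/5; weight (1/3)·(3/5) = 1/5.
If it is behind door 2 (prior 1/3): the host opened door 2, so this case is ruled out; weight (1/3)·0 = 0.
If it is behind door 3 (prior 1/3): only door 2 is available, probability 1; weight (1/3)·1 = 1/3.
The weights sum to 8/15.
So P(the car behind door 3 | the host opened door 2) = (1/3) / (8/15) = 5/8.

5/8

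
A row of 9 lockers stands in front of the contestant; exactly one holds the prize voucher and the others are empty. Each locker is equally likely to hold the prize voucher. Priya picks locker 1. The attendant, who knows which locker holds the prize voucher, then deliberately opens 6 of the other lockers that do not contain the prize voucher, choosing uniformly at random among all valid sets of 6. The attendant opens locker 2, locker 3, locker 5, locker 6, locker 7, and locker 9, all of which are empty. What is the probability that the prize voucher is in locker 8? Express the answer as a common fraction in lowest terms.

4/9

Consider each possible location of the prize voucher in turn.
If it is in locker 1 (prior 1/9): the attendant has 28 equally likely choices, so probability 1/28; weight (1/9)·(1/28) = 1/252.
If it is in any of lockers 2, 3, 5, 6, 7, and 9 (prior 1/9 each): that locker was opened and seen not to hold the prize — ruled out; weight (1/9)·0 = 0 each.
If it is in either of lockers 4 and 8 (prior 1/9 each): the attendant has 7 equally likely choices, so probability 1/7; weight (1/9)·(1/7) = 1/63 each.
The weights sum to 1/28.
So P(the prize voucher in locker 8 | the attendant opened locker 2, locker 3, locker 5, locker 6, locker 7, and locker 9) = (1/63) / (1/28) = 4/9.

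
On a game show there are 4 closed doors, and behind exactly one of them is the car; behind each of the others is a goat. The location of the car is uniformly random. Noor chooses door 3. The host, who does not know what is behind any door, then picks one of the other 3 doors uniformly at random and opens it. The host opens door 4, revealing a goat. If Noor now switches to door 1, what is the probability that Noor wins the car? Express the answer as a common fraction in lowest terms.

1/3

Apply Bayes' rule, conditioning on where the car actually is.
If it is behind any of doors 1, 2, and 3 (prior 1/4 each): the host picks door 4 with probability 1/3 regardless, and it is not the prize; weight (1/4)·(1/3) = 1/12 each.
If it is behind door 4 (prior 1/4): the host opened door 4, so this case is ruled out; weight (1/4)·0 = 0.
The weights sum to 1/4.
So P(the car behind door 1 | the host opened door 4) = (1/12) / (1/4) = 1/3.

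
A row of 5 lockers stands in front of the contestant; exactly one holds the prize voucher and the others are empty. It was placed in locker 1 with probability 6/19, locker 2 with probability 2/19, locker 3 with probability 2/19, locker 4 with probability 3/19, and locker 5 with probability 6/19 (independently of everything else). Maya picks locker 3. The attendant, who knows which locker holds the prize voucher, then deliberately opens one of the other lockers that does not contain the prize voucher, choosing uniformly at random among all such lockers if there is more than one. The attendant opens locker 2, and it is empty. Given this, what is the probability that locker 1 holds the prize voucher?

4/11

Apply Bayes' rule, conditioning on where the prize voucher actually is.
If it is in either of lockers 1 and 5 (prior 6/19 each): the attendant has 3 equally likely choices, so probability 1/3; weight (6/19)·(1/3) = 2/19 each.
If it is in locker 2 (prior 2/19): the attendant opened locker 2, so this case is ruled out; weight (2/19)·0 = 0.
If it is in locker 3 (prior 2/19): the attendant has 4 equally likely choices, so probability 1/4; weight (2/19)·(1/4) = 1/38.
If it is in locker 4 (prior 3/19): the attendant has 3 equally likely choices, so probability 1/3; weight (3/19)·(1/3) = 1/19.
The weights sum to 11/38.
So P(the prize voucher in locker 1 | the attendant opened locker 2) = (2/19) / (11/38) = 4/11.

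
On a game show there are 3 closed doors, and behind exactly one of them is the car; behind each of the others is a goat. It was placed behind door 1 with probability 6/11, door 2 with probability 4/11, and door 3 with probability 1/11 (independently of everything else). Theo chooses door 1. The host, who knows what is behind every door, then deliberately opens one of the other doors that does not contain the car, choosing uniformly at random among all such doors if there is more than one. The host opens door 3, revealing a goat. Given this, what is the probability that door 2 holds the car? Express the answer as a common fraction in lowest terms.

Condition on the true location of the car.
If it is behind door 1 (prior 6/11): the host has 2 equally likely choices, so probability 1/2; weight (6/11)·(1/2) = 3/11.
If it is behind door 2 (prior 4/11): the host has no choice, probability 1; weight (4/11)·1 = 4/11.
If it is behind door 3 (prior 1/11): the host opened door 3, so this case is ruled out; weight (1/11)·0 = 0.
The weights sum to 7/11.
So P(the car behind door 2 | the host opened door 3) = (4/11) / (7/11) = 4/7.

4/7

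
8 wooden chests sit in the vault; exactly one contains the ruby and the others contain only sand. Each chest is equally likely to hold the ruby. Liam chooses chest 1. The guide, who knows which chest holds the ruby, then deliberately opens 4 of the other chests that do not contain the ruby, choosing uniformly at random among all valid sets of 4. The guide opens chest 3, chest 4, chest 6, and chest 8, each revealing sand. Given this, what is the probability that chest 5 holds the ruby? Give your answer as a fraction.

7/24

Consider each possible location of the ruby in turn.
If it is in chest 1 (prior 1/8): the guide has 35 equally likely choices, so probability 1/35; weight (1/8)·(1/35) = 1/280.
If it is in any of chests 2, 5, and 7 (prior 1/8 each): the guide has 15 equally likely choices, so probability 1/15; weight (1/8)·(1/15) = 1/120 each.
If it is in any of chests 3, 4, 6, and 8 (prior 1/8 each): that chest was opened and seen not to hold the prize — ruled out; weight (1/8)·0 = 0 each.
The weights sum to 1/35.
So P(the ruby in chest 5 | the guide opened chest 3, chest 4, chest 6, and chest 8) = (1/120) / (1/35) = 7/24.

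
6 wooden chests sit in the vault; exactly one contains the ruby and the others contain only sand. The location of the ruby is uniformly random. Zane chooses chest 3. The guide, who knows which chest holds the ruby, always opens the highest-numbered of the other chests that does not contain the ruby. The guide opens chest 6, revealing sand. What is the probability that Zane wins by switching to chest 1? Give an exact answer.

1/5

Consider each possible location of the ruby in turn.
If it is in any of chests 1, 2, 3, 4, and 5 (prior 1/6 each): chest 6 is the highest-numbered option available, probability 1; weight (1/6)·1 = 1/6 each.
If it is in chest 6 (prior 1/6): the guide opened chest 6, so this case is ruled out; weight (1/6)·0 = 0.
The weights sum to 5/6.
So P(the ruby in chest 1 | the guide opened chest 6) = (1/6) / (5/6) = 1/5.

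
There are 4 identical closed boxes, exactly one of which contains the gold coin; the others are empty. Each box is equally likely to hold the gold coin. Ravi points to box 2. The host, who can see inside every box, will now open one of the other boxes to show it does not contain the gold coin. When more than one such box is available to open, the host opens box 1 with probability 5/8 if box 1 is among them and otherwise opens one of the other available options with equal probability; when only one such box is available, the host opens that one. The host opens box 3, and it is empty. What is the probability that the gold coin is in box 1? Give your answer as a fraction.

Apply Bayes' rule, conditioning on where the gold coin actually is.
If it is in box 1 (prior 1/4): box 1 holds the prize so is unavailable; the host chooses uniformly among the 2 others, probability 1/2; weight (1/4)·(1/2) = 1/8.
If it is in box 2 (prior 1/4): box 1 is available but not opened; box 3 gets probability (1 − 5/8)/2 = 3/16; weight (1/4)·(3/16) = 3/64.
If it is in box 3 (prior 1/4): the host opened box 3, so this case is ruled out; weight (1/4)·0 = 0.
If it is in box 4 (prior 1/4): box 1 is available but not opened, probability 3/8; weight (1/4)·(3/8) = 3/32.
The weights sum to 17/64.
So P(the gold coin in box 1 | the host opened box 3) = (1/8) / (17/64) = 8/17.

8/17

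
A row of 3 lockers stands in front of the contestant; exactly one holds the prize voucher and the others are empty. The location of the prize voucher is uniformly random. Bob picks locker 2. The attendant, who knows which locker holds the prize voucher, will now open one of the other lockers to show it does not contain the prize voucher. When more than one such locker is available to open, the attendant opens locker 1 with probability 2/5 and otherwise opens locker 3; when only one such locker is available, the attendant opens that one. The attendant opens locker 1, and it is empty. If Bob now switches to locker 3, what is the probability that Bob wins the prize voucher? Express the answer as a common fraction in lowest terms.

Consider each possible location of the prize voucher in turn.
If it is in locker 1 (prior 1/3): the attendant opened locker 1, so this case is ruled out; weight (1/3)·0 = 0.
If it is in locker 2 (prior 1/3): locker 1 is available, opened with probability 2/5; weight (1/3)·(2/5) = 2/15.
If it is in locker 3 (prior 1/3): only locker 1 is available, probability 1; weight (1/3)·1 = 1/3.
The weights sum to 7/15.
So P(the prize voucher in locker 3 | the attendant opened locker 1) = (1/3) / (7/15) = 5/7.

5/7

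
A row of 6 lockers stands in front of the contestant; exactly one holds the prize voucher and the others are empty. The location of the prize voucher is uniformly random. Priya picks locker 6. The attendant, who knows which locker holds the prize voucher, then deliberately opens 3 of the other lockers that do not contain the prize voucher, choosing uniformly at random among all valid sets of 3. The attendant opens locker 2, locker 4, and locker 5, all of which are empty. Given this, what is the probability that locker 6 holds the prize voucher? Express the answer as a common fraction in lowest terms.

1/6

Apply Bayes' rule, conditioning on where the prize voucher actually is.
If it is in either of lockers 1 and 3 (prior 1/6 each): the attendant has 4 equally likely choices, so probability 1/4; weight (1/6)·(1/4) = 1/24 each.
If it is in any of lockers 2, 4, and 5 (prior 1/6 each): that locker was opened and seen not to hold the prize — ruled out; weight (1/6)·0 = 0 each.
If it is in locker 6 (prior 1/6): the attendant has 10 equally likely choices, so probability 1/10; weight (1/6)·(1/10) = 1/60.
The weights sum to 1/10.
So P(the prize voucher in locker 6 | the attendant opened locker 2, locker 4, and locker 5) = (1/60) / (1/10) = 1/6.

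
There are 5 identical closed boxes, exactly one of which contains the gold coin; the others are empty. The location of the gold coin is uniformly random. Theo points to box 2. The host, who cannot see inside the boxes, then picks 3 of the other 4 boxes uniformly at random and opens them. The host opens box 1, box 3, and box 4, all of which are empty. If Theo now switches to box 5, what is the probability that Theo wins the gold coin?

1/2

Condition on the true location of the gold coin.
If it is in any of boxes 1, 3, and 4 (prior 1/5 each): that box was opened and seen not to hold the prize — ruled out; weight (1/5)·0 = 0 each.
If it is in either of boxes 2 and 5 (prior 1/5 each): the host picks exactly this set with probability 1/4 regardless, and none is the prize; weight (1/5)·(1/4) = 1/20 each.
The weights sum to 1/10.
So P(the gold coin in box 5 | the host opened box 1, box 3, and box 4) = (1/20) / (1/10) = 1/2.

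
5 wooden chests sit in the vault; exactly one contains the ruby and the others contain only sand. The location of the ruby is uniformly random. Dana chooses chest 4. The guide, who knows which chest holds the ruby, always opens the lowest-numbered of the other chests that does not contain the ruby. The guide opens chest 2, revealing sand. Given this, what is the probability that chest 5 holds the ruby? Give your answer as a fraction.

Condition on the true location of the ruby.
If it is in chest 1 (prior 1/5): chest 2 is the lowest-numbered option available, probability 1; weight (1/5)·1 = 1/5.
If it is in chest 2 (prior 1/5): the guide opened chest 2, so this case is ruled out; weight (1/5)·0 = 0.
If it is in any of chests 3, 4, and 5 (prior 1/5 each): the guide would have opened chest 1 instead, probability 0; weight (1/5)·0 = 0 each.
The weights sum to 1/5.
So P(the ruby in chest 5 | the guide opened chest 2) = 0 / (1/5) = 0.

0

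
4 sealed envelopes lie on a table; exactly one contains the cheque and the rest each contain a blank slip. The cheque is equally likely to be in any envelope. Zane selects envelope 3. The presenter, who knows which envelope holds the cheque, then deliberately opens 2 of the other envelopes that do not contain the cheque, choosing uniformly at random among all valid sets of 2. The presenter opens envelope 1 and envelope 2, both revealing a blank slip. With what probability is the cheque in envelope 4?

Consider each possible location of the cheque in turn.
If it is in either of envelopes 1 and 2 (prior 1/4 each): that envelope was opened and seen not to hold the prize — ruled out; weight (1/4)·0 = 0 each.
If it is in envelope 3 (prior 1/4): the presenter has 3 equally likely choices, so probability 1/3; weight (1/4)·(1/3) = 1/12.
If it is in envelope 4 (prior 1/4): the presenter has no choice, probability 1; weight (1/4)·1 = 1/4.
The weights sum to 1/3.
So P(the cheque in envelope 4 | the presenter opened envelope 1 and envelope 2) = (1/4) / (1/3) = 3/4.

3/4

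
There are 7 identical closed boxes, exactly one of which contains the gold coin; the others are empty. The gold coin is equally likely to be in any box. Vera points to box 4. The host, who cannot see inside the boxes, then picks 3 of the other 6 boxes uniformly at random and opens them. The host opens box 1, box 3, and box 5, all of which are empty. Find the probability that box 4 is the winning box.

1/4

Apply Bayes' rule, conditioning on where the gold coin actually is.
If it is in any of boxes 1, 3, and 5 (prior 1/7 each): that box was opened and seen not to hold the prize — ruled out; weight (1/7)·0 = 0 each.
If it is in any of boxes 2, 4, 6, and 7 (prior 1/7 each): the host picks exactly this set with probability 1/20 regardless, and none is the prize; weight (1/7)·(1/20) = 1/140 each.
The weights sum to 1/35.
So P(the gold coin in box 4 | the host opened box 1, box 3, and box 5) = (1/140) / (1/35) = 1/4.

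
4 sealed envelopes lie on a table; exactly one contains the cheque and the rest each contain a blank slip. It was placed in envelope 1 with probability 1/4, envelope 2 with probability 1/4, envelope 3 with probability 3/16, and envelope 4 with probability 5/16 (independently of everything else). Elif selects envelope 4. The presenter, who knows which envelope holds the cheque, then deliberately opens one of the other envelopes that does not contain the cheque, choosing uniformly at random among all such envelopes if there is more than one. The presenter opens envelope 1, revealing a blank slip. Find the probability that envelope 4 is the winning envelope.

Condition on the true location of the cheque.
If it is in envelope 1 (prior 1/4): the presenter opened envelope 1, so this case is ruled out; weight (1/4)·0 = 0.
If it is in envelope 2 (prior 1/4): the presenter has 2 equally likely choices, so probability 1/2; weight (1/4)·(1/2) = 1/8.
If it is in envelope 3 (prior 3/16): the presenter has 2 equally likely choices, so probability 1/2; weight (3/16)·(1/2) = 3/32.
If it is in envelope 4 (prior 5/16): the presenter has 3 equally likely choices, so probability 1/3; weight (5/16)·(1/3) = 5/48.
The weights sum to 31/96.
So P(the cheque in envelope 4 | the presenter opened envelope 1) = (5/48) / (31/96) = 10/31.

10/31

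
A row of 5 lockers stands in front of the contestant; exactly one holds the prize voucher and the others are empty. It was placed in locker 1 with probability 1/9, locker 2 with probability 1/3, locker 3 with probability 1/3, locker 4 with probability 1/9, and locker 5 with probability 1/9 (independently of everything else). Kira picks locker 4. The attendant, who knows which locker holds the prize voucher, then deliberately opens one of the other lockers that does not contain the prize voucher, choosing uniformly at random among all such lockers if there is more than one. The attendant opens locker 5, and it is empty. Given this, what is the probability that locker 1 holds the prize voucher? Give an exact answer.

4/31

Apply Bayes' rule, conditioning on where the prize voucher actually is.
If it is in locker 1 (prior 1/9): the attendant has 3 equally likely choices, so probability 1/3; weight (1/9)·(1/3) = 1/27.
If it is in either of lockers 2 and 3 (prior 1/3 each): the attendant has 3 equally likely choices, so probability 1/3; weight (1/3)·(1/3) = 1/9 each.
If it is in locker 4 (prior 1/9): the attendant has 4 equally likely choices, so probability 1/4; weight (1/9)·(1/4) = 1/36.
If it is in locker 5 (prior 1/9): the attendant opened locker 5, so this case is ruled out; weight (1/9)·0 = 0.
The weights sum to 31/108.
So P(the prize voucher in locker 1 | the attendant opened locker 5) = (1/27) / (31/108) = 4/31.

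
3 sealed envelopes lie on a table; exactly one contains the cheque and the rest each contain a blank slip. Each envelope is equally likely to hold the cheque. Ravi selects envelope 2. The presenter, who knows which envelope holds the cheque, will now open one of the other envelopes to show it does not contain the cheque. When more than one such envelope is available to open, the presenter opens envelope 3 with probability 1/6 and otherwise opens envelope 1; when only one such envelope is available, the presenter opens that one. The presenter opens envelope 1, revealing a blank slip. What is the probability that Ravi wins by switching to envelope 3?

6/11

Condition on the true location of the cheque.
If it is in envelope 1 (prior 1/3): the presenter opened envelope 1, so this case is ruled out; weight (1/3)·0 = 0.
If it is in envelope 2 (prior 1/3): envelope 3 is available but not opened, probability 5/6; weight (1/3)·(5/6) = 5/18.
If it is in envelope 3 (prior 1/3): only envelope 1 is available, probability 1; weight (1/3)·1 = 1/3.
The weights sum to 11/18.
So P(the cheque in envelope 3 | the presenter opened envelope 1) = (1/3) / (11/18) = 6/11.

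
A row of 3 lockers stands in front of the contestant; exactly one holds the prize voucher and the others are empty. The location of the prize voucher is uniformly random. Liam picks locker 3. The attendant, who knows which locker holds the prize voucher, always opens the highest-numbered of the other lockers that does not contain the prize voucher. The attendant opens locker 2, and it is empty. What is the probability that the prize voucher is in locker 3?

Consider each possible location of the prize voucher in turn.
If it is in either of lockers 1 and 3 (prior 1/3 each): locker 2 is the highest-numbered option available, probability 1; weight (1/3)·1 = 1/3 each.
If it is in locker 2 (prior 1/3): the attendant opened locker 2, so this case is ruled out; weight (1/3)·0 = 0.
The weights sum to 2/3.
So P(the prize voucher in locker 3 | the attendant opened locker 2) = (1/3) / (2/3) = 1/2.

1/2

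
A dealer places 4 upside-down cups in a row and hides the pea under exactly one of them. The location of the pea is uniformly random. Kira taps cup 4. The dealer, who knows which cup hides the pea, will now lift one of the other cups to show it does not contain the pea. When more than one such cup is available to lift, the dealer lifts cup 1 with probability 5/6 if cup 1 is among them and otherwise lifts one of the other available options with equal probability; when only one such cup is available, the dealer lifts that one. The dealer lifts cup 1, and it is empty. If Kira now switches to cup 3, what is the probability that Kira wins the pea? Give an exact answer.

Consider each possible location of the pea in turn.
If it is under cup 1 (prior 1/4): the dealer opened cup 1, so this case is ruled out; weight (1/4)·0 = 0.
If it is under any of cups 2, 3, and 4 (prior 1/4 each): cup 1 is available, opened with probability 5/6; weight (1/4)·(5/6) = 5/24 each.
The weights sum to 5/8.
So P(the pea under cup 3 | the dealer opened cup 1) = (5/24) / (5/8) = 1/3.

1/3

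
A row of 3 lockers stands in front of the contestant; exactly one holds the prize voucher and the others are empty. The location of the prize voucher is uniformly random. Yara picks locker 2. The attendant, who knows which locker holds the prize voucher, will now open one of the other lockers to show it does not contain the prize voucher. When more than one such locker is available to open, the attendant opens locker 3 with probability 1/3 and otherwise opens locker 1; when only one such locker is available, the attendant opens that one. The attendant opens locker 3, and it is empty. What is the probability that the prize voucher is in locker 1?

3/4

Condition on the true location of the prize voucher.
If it is in locker 1 (prior 1/3): only locker 3 is available, probability 1; weight (1/3)·1 = 1/3.
If it is in locker 2 (prior 1/3): locker 3 is available, opened with probability 1/3; weight (1/3)·(1/3) = 1/9.
If it is in locker 3 (prior 1/3): the attendant opened locker 3, so this case is ruled out; weight (1/3)·0 = 0.
The weights sum to 4/9.
So P(the prize voucher in locker 1 | the attendant opened locker 3) = (1/3) / (4/9) = 3/4.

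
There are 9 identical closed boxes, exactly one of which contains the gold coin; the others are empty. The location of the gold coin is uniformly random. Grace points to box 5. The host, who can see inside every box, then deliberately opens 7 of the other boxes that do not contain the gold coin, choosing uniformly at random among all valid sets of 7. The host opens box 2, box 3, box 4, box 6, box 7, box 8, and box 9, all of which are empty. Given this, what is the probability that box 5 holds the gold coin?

1/9

Apply Bayes' rule, conditioning on where the gold coin actually is.
If it is in box 1 (prior 1/9): the host has no choice, probability 1; weight (1/9)·1 = 1/9.
If it is in any of boxes 2, 3, 4, 6, 7, 8, and 9 (prior 1/9 each): that box was opened and seen not to hold the prize — ruled out; weight (1/9)·0 = 0 each.
If it is in box 5 (prior 1/9): the host has 8 equally likely choices, so probability 1/8; weight (1/9)·(1/8) = 1/72.
The weights sum to 1/8.
So P(the gold coin in box 5 | the host opened box 2, box 3, box 4, box 6, box 7, box 8, and box 9) = (1/72) / (1/8) = 1/9.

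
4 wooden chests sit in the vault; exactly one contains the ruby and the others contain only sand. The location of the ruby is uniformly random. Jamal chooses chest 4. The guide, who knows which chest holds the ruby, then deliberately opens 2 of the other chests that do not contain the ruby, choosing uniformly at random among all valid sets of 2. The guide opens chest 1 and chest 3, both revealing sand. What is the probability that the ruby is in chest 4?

Consider each possible location of the ruby in turn.
If it is in either of chests 1 and 3 (prior 1/4 each): that chest was opened and seen not to hold the prize — ruled out; weight (1/4)·0 = 0 each.
If it is in chest 2 (prior 1/4): the guide has no choice, probability 1; weight (1/4)·1 = 1/4.
If it is in chest 4 (prior 1/4): the guide has 3 equally likely choices, so probability 1/3; weight (1/4)·(1/3) = 1/12.
The weights sum to 1/3.
So P(the ruby in chest 4 | the guide opened chest 1 and chest 3) = (1/12) / (1/3) = 1/4.

1/4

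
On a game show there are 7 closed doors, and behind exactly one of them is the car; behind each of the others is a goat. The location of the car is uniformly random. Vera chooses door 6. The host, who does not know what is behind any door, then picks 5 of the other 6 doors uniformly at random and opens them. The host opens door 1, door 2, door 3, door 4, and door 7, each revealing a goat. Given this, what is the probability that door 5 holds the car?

1/2

Consider each possible location of the car in turn.
If it is behind any of doors 1, 2, 3, 4, and 7 (prior 1/7 each): that door was opened and seen not to hold the prize — ruled out; weight (1/7)·0 = 0 each.
If it is behind either of doors 5 and 6 (prior 1/7 each): the host picks exactly this set with probability 1/6 regardless, and none is the prize; weight (1/7)·(1/6) = 1/42 each.
The weights sum to 1/21.
So P(the car behind door 5 | the host opened door 1, door 2, door 3, door 4, and door 7) = (1/42) / (1/21) = 1/2.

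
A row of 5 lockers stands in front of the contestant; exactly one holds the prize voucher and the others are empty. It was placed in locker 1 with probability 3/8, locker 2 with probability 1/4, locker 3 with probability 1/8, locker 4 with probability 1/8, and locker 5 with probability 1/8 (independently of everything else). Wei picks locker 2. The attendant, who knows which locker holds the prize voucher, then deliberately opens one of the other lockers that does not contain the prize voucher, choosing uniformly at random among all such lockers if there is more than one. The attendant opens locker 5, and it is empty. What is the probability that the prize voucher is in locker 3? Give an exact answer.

Apply Bayes' rule, conditioning on where the prize voucher actually is.
If it is in locker 1 (prior 3/8): the attendant has 3 equally likely choices, so probability 1/3; weight (3/8)·(1/3) = 1/8.
If it is in locker 2 (prior 1/4): the attendant has 4 equally likely choices, so probability 1/4; weight (1/4)·(1/4) = 1/16.
If it is in either of lockers 3 and 4 (prior 1/8 each): the attendant has 3 equally likely choices, so probability 1/3; weight (1/8)·(1/3) = 1/24 each.
If it is in locker 5 (prior 1/8): the attendant opened locker 5, so this case is ruled out; weight (1/8)·0 = 0.
The weights sum to 13/48.
So P(the prize voucher in locker 3 | the attendant opened locker 5) = (1/24) / (13/48) = 2/13.

2/13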